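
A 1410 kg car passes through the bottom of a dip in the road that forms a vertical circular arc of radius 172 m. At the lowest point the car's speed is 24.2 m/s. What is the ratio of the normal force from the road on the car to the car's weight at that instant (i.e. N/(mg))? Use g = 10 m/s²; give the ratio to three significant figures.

1.34

At the bottom, N − mg = mv²/r, so N = m(v²/r + g) and N/(mg) = v²/(rg) + 1 = (24.2)²/(172 × 10.0) + 1 = 0.3405 + 1 = 1.340.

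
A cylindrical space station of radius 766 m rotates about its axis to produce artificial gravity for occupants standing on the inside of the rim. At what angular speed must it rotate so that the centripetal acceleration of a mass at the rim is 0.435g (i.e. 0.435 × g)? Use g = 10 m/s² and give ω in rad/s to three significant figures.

Centripetal acceleration a_c = ω²r. Setting ω²r = 0.435g:
ω = √(0.435g / r) = √(0.435 × 10.0 / 766) = √0.005679 = 0.07536 rad/s.

0.0754 rad/s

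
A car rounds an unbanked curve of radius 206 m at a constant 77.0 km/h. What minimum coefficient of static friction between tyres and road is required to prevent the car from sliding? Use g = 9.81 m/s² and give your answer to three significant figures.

0.226

v = 77.0/3.6 = 21.39 m/s.
Friction provides the centripetal force: μ_s m g = m v²/r, so μ_s = v²/(g r) = (21.39)²/(9.81 × 206) = 457.5/2021 = 0.2264.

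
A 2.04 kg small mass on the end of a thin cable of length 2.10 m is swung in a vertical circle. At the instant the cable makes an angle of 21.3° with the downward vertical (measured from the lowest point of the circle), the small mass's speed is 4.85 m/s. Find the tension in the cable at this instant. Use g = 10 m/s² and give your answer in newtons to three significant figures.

41.9 N

Take the radial direction toward the centre of the circle as positive. The component of the weight along the string toward the centre is −mg cos φ (φ measured from the bottom), so Newton's second law along the string gives T − mg cos φ = m v²/r.
cos 21.3° = 0.9317, so T = m(v²/r + g cos φ) = 2.04 × ((4.85)²/2.10 + 10.0 × 0.9317) = 2.04 × (11.20 + (9.317)) = 2.04 × 20.52 = 41.86 N.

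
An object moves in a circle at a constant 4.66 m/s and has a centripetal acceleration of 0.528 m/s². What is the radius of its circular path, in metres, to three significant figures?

a_c = v²/r ⇒ r = v²/a_c = (4.66)²/0.528 = 21.72/0.528 = 41.13 m.

41.1 m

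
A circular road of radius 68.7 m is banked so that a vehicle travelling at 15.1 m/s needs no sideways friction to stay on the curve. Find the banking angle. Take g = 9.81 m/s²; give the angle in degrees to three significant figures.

With no friction, the horizontal component of the normal force provides the centripetal force: N sinθ = mv²/r, while N cosθ = mg vertically.
Dividing: tanθ = v²/(r g) = (15.1)²/(68.7 × 9.81) = 228.0/673.9 = 0.3383.
θ = arctan(0.3383) = 18.69°.

18.7°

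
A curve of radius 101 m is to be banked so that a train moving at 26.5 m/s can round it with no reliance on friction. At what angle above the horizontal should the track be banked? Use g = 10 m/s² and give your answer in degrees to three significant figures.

For a frictionless banked turn: horizontally N sinθ = mv²/r and vertically N cosθ = mg.
Dividing: tanθ = v²/(r g) = (26.5)²/(101 × 10.0) = 702.2/1010 = 0.6953.
θ = arctan(0.6953) = 34.81°.

34.8°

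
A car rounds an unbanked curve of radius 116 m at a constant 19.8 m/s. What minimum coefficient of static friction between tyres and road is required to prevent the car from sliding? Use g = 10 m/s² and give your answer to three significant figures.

Friction provides the centripetal force: μ_s m g = m v²/r, so μ_s = v²/(g r) = (19.80)²/(10.0 × 116) = 392.0/1160 = 0.3380.

0.338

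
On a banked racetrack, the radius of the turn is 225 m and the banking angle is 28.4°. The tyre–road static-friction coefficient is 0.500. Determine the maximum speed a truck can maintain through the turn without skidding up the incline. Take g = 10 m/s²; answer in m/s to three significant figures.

At the maximum speed, friction acts down the slope at its limiting value f = μN. Radially (horizontal, toward centre): N sinθ + μN cosθ = mv²/r. Vertically: N cosθ − μN sinθ = mg.
Dividing: v² = r g (sinθ + μcosθ)/(cosθ − μsinθ).
sinθ + μcosθ = 0.4756 + 0.500×0.8796 = 0.9154; cosθ − μsinθ = 0.8796 − 0.500×0.4756 = 0.6418.
v² = 225 × 10.0 × 0.9154/0.6418 = 3209 m²/s², so v = 56.65 m/s.

56.6 m/s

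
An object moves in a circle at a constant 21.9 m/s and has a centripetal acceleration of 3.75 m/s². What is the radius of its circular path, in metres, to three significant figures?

a_c = v²/r ⇒ r = v²/a_c = (21.9)²/3.75 = 479.6/3.75 = 127.9 m.

128 m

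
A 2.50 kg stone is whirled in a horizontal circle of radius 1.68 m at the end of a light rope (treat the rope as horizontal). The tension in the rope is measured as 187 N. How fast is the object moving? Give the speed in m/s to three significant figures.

T = m v²/r ⇒ v = √(T r / m) = √(187 × 1.68 / 2.50) = √125.7 = 11.21 m/s.

11.2 m/s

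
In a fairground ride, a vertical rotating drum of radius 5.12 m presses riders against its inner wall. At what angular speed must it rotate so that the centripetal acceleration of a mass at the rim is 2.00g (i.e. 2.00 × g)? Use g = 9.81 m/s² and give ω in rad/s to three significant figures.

Centripetal acceleration a_c = ω²r. Setting ω²r = 2.00g:
ω = √(2.00g / r) = √(2.00 × 9.81 / 5.12) = √3.832 = 1.958 rad/s.

1.96 rad/s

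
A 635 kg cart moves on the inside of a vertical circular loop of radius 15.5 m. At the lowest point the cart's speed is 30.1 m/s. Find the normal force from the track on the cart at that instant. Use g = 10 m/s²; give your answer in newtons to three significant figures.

43500 N

At the lowest point, N points up (toward the centre) and the weight mg points down (away from the centre), so the net inward force is N − mg = mv²/r.
N = m(v²/r + g) = 635 × ((30.1)²/15.5 + 10.0) = 635 × (58.45 + 10.0) = 635 × 68.45 = 43470 N.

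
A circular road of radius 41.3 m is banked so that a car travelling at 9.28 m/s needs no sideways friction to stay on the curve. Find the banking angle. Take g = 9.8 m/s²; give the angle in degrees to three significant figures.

With no friction, the horizontal component of the normal force provides the centripetal force: N sinθ = mv²/r, while N cosθ = mg vertically.
Dividing: tanθ = v²/(r g) = (9.28)²/(41.3 × 9.8) = 86.12/404.7 = 0.2128.
θ = arctan(0.2128) = 12.01°.

12.0°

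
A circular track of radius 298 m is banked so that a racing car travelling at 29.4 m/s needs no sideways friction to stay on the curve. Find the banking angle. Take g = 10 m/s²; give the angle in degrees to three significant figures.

For a frictionless banked turn: horizontally N sinθ = mv²/r and vertically N cosθ = mg.
Dividing: tanθ = v²/(r g) = (29.4)²/(298 × 10.0) = 864.4/2980 = 0.2901.
θ = arctan(0.2901) = 16.17°.

16.2°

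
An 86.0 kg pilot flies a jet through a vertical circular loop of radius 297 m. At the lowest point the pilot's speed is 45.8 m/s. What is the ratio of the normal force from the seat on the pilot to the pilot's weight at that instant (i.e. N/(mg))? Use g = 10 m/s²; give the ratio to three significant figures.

At the bottom, N − mg = mv²/r, so N = m(v²/r + g) and N/(mg) = v²/(rg) + 1 = (45.8)²/(297 × 10.0) + 1 = 0.7063 + 1 = 1.706.

1.71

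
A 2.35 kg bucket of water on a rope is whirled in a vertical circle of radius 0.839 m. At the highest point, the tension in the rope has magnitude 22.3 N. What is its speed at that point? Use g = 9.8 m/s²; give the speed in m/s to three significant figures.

At the top, T + mg = mv²/r, so v = √(r(T/m + g)) = √(0.839 × (22.3/2.35 + 9.8)) = √(0.839 × 19.29) = √16.18 = 4.023 m/s.

4.02 m/s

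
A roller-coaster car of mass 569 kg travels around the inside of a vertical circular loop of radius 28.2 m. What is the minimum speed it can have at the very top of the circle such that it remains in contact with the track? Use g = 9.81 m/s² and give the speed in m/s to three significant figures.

At the highest point the centre is directly below, so both the weight and N act inward: N + mg = mv²/r.
At minimum speed N → 0, so mg = mv_min²/r ⇒ v_min = √(g r) = √(9.81 × 28.2) = 16.63 m/s.

16.6 m/s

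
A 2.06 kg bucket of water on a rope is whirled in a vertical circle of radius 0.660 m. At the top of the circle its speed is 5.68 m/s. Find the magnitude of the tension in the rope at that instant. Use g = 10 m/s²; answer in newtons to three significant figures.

At the top, both T and the weight mg point inward (toward the centre), so T + mg = mv²/r.
T = m(v²/r − g) = 2.06 × ((5.68)²/0.660 − 10.0) = 2.06 × (48.88 − 10.0) = 2.06 × 38.88 = 80.10 N.

80.1 N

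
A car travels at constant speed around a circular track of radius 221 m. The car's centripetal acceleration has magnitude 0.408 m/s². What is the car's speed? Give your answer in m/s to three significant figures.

a_c = v²/r ⇒ v = √(a_c · r) = √(0.408 × 221) = √90.17 = 9.496 m/s.

9.50 m/s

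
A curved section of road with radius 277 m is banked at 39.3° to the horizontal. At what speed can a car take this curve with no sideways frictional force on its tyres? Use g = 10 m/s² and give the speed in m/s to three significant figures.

47.6 m/s

On a frictionless banked curve, N sinθ = mv²/r and N cosθ = mg, so tanθ = v²/(rg).
v = √(r g tanθ) = √(277 × 10.0 × tan 39.3°) = √(277 × 10.0 × 0.8185) = √2267 = 47.62 m/s.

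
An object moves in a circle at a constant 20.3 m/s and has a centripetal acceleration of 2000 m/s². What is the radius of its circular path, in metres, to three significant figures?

0.206 m

a_c = v²/r ⇒ r = v²/a_c = (20.3)²/2000 = 412.1/2000 = 0.2060 m.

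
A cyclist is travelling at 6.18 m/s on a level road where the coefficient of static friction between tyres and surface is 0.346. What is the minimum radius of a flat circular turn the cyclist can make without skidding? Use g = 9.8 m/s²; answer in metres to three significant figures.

11.3 m

At the limit, μ_s m g = m v²/r, so r_min = v²/(μ_s g) = (6.18)²/(0.346 × 9.8) = 38.19/3.391 = 11.26 m.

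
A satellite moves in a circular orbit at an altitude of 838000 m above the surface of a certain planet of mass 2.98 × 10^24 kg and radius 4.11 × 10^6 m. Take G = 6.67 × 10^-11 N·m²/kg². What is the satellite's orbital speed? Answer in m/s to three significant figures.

6340 m/s

Orbital radius r = R + h = 4.11 × 10^6 + 838000 = 4.948 × 10^6 m.
Gravity supplies the centripetal force: G M m / r² = m v² / r, so v = √(GM/r).
v = √(6.67 × 10^-11 × 2.98 × 10^24 / 4.948 × 10^6) = √(4.017 × 10^7) = 6338 m/s.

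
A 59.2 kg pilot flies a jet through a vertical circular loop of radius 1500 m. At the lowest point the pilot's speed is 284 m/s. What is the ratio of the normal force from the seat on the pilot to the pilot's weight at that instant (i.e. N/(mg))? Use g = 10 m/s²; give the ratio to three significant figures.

At the bottom, N − mg = mv²/r, so N = m(v²/r + g) and N/(mg) = v²/(rg) + 1 = (284)²/(1500 × 10.0) + 1 = 5.377 + 1 = 6.377.

6.38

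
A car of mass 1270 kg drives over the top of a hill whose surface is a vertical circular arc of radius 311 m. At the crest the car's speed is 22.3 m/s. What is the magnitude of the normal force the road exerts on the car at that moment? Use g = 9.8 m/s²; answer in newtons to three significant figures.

10400 N

At the crest the centripetal acceleration points downward (toward the centre of the arc), so mg − N = mv²/r.
N = m(g − v²/r) = 1270 × (9.8 − (22.3)²/311) = 1270 × (9.8 − 1.599) = 1270 × 8.201 = 10420 N.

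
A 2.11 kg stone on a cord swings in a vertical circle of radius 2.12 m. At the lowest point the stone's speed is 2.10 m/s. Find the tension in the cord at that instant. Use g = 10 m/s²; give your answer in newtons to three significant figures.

At the lowest point, T points up (toward the centre) and the weight mg points down (away from the centre), so the net inward force is T − mg = mv²/r.
T = m(v²/r + g) = 2.11 × ((2.10)²/2.12 + 10.0) = 2.11 × (2.080 + 10.0) = 2.11 × 12.08 = 25.49 N.

25.5 N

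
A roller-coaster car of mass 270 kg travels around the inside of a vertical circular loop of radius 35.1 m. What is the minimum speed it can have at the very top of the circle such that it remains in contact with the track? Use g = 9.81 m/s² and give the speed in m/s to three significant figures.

At the top, both weight mg and N point toward the centre: N + mg = mv²/r.
At minimum speed N → 0, so mg = mv_min²/r ⇒ v_min = √(g r) = √(9.81 × 35.1) = 18.56 m/s.

18.6 m/s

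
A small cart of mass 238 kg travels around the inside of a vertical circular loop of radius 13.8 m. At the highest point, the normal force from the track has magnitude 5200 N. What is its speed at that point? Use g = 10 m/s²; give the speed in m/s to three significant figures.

At the top, N + mg = mv²/r, so v = √(r(N/m + g)) = √(13.8 × (5200/238 + 10.0)) = √(13.8 × 31.85) = √439.5 = 20.96 m/s.

21.0 m/s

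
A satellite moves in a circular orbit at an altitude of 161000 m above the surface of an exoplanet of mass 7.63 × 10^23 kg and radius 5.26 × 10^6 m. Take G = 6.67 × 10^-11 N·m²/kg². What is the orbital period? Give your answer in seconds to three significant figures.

11100 s

r = R + h = 5.26 × 10^6 + 161000 = 5.421 × 10^6 m. Gravity provides the centripetal force: G M m / r² = m v² / r ⇒ v = √(GM/r) = 3064 m/s.
T = 2πr/v = 2π × 5.421 × 10^6 / 3064 = 11120 s.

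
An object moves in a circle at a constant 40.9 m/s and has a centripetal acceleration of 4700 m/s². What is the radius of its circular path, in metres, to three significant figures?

0.356 m

a_c = v²/r ⇒ r = v²/a_c = (40.9)²/4700 = 1673/4700 = 0.3559 m.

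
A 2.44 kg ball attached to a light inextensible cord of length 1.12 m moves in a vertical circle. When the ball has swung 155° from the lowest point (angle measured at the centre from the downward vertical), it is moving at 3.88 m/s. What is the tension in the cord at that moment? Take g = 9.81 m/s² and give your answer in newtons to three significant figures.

Take the radial direction toward the centre of the circle as positive. The component of the weight along the string toward the centre is −mg cos φ (φ measured from the bottom), so Newton's second law along the string gives T − mg cos φ = m v²/r.
cos 155° = -0.9063, so T = m(v²/r + g cos φ) = 2.44 × ((3.88)²/1.12 + 9.81 × -0.9063) = 2.44 × (13.44 + (-8.891)) = 2.44 × 4.551 = 11.10 N.

11.1 N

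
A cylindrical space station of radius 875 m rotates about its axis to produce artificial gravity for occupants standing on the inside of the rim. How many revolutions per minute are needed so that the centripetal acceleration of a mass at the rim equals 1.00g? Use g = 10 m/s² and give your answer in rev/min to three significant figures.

Require ω²r = 1.00g, so ω = √(1.00 × 10.0/875) = 0.1069 rad/s.
In rev/min: ω × 60/(2π) = 0.1069 × 60/(2π) = 1.021 rev/min.

1.02 rev/min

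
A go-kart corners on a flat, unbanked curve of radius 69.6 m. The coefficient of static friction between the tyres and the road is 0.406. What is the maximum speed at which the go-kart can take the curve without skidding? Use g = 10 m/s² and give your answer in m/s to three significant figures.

The only inward force on a level bend is static friction, so at the limit f_s = μ_s N = μ_s m g = m v²/r.
Mass cancels: v_max = √(μ_s g r) = √(0.406 × 10.0 × 69.6) = √282.6 = 16.81 m/s.

16.8 m/s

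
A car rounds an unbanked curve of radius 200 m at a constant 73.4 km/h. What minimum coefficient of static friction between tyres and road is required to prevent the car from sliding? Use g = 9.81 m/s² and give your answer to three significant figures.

v = 73.4/3.6 = 20.39 m/s.
Friction provides the centripetal force: μ_s m g = m v²/r, so μ_s = v²/(g r) = (20.39)²/(9.81 × 200) = 415.7/1962 = 0.2119.

0.212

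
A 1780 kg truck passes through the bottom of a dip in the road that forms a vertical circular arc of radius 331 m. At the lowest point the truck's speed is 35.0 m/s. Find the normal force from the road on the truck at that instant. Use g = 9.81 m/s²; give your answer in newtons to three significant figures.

At the lowest point, N points up (toward the centre) and the weight mg points down (away from the centre), so the net inward force is N − mg = mv²/r.
N = m(v²/r + g) = 1780 × ((35.0)²/331 + 9.81) = 1780 × (3.701 + 9.81) = 1780 × 13.51 = 24050 N.

24000 N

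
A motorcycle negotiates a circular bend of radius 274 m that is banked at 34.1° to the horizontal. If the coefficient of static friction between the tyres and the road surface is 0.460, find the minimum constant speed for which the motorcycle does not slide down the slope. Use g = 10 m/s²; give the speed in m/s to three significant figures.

21.3 m/s

At the minimum speed, friction acts up the slope at its limiting value f = μN. Radially (horizontal, toward centre): N sinθ − μN cosθ = mv²/r. Vertically: N cosθ + μN sinθ = mg.
Dividing: v² = r g (sinθ − μcosθ)/(cosθ + μsinθ).
sinθ − μcosθ = 0.5606 − 0.460×0.8281 = 0.1797; cosθ + μsinθ = 0.8281 + 0.460×0.5606 = 1.086.
v² = 274 × 10.0 × 0.1797/1.086 = 453.5 m²/s², so v = 21.30 m/s.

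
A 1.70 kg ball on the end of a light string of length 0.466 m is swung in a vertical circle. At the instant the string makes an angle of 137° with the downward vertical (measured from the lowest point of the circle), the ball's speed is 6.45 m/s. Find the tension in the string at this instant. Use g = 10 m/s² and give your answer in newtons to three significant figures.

139 N

Take the radial direction toward the centre of the circle as positive. The component of the weight along the string toward the centre is −mg cos φ (φ measured from the bottom), so Newton's second law along the string gives T − mg cos φ = m v²/r.
cos 137° = -0.7314, so T = m(v²/r + g cos φ) = 1.70 × ((6.45)²/0.466 + 10.0 × -0.7314) = 1.70 × (89.28 + (-7.314)) = 1.70 × 81.96 = 139.3 N.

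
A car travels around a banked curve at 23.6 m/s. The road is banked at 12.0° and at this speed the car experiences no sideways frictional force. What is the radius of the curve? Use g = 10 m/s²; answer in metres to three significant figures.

Frictionless banking: tanθ = v²/(rg), so r = v²/(g tanθ).
r = (23.6)²/(10.0 × tan 12.0°) = 557.0/(10.0 × 0.2126) = 557.0/2.126 = 262.0 m.

262 m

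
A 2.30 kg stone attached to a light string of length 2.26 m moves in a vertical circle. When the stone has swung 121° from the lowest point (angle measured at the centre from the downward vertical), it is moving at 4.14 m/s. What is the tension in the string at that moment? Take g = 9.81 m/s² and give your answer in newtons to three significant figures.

5.82 N

Take the radial direction toward the centre of the circle as positive. The component of the weight along the string toward the centre is −mg cos φ (φ measured from the bottom), so Newton's second law along the string gives T − mg cos φ = m v²/r.
cos 121° = -0.5150, so T = m(v²/r + g cos φ) = 2.30 × ((4.14)²/2.26 + 9.81 × -0.5150) = 2.30 × (7.584 + (-5.053)) = 2.30 × 2.531 = 5.822 N.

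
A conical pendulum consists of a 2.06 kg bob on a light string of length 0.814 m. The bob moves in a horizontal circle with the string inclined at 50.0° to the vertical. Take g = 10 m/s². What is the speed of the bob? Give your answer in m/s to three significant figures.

2.73 m/s

The radius of the circle is r = L sinθ = 0.814 × sin 50.0° = 0.6236 m.
Horizontally T sinθ = mv²/r and vertically T cosθ = mg, so tanθ = v²/(rg).
v = √(r g tanθ) = √(0.6236 × 10.0 × 1.192) = √7.431 = 2.726 m/s.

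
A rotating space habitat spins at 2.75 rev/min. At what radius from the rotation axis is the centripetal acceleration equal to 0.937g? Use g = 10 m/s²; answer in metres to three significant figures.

ω = 2.75 rev/min × 2π/60 = 0.2880 rad/s.
a_c = ω²r = 0.937g ⇒ r = 0.937 × 10.0 / (0.2880)² = 9.370/0.08293 = 113.0 m.

113 m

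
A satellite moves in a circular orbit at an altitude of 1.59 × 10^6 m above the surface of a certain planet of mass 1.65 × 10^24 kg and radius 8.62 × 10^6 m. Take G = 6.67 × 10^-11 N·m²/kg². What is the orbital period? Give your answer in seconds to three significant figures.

19500 s

r = R + h = 8.62 × 10^6 + 1.59 × 10^6 = 1.021 × 10^7 m. Gravity provides the centripetal force: G M m / r² = m v² / r ⇒ v = √(GM/r) = 3283 m/s.
T = 2πr/v = 2π × 1.021 × 10^7 / 3283 = 19540 s.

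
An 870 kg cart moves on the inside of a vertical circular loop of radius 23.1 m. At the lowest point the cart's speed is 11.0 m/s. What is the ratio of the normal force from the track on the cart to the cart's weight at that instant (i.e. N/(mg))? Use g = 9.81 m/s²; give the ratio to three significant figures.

At the bottom, N − mg = mv²/r, so N = m(v²/r + g) and N/(mg) = v²/(rg) + 1 = (11.0)²/(23.1 × 9.81) + 1 = 0.5340 + 1 = 1.534.

1.53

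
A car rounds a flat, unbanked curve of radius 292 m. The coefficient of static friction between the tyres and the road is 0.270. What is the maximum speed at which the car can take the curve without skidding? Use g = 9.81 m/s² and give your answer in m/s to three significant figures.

27.8 m/s

Friction provides the centripetal force on a flat curve. At maximum speed it is at its limiting value: μ_s m g = m v²/r.
Mass cancels: v_max = √(μ_s g r) = √(0.270 × 9.81 × 292) = √773.4 = 27.81 m/s.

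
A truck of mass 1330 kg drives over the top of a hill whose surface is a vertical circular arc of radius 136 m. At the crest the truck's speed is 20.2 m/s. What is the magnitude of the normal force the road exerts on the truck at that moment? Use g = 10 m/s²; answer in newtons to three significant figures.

9310 N

At the crest the centripetal acceleration points downward (toward the centre of the arc), so mg − N = mv²/r.
N = m(g − v²/r) = 1330 × (10.0 − (20.2)²/136) = 1330 × (10.0 − 3.000) = 1330 × 7.000 = 9310 N.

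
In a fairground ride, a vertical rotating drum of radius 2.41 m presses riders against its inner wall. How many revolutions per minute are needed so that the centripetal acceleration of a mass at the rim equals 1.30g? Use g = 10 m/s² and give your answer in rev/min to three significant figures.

Require ω²r = 1.30g, so ω = √(1.30 × 10.0/2.41) = 2.323 rad/s.
In rev/min: ω × 60/(2π) = 2.323 × 60/(2π) = 22.18 rev/min.

22.2 rev/min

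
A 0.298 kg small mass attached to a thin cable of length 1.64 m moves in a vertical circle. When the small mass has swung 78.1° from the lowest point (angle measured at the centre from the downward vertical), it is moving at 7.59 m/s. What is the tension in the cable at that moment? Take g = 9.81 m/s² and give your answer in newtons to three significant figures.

Take the radial direction toward the centre of the circle as positive. The component of the weight along the string toward the centre is −mg cos φ (φ measured from the bottom), so Newton's second law along the string gives T − mg cos φ = m v²/r.
cos 78.1° = 0.2062, so T = m(v²/r + g cos φ) = 0.298 × ((7.59)²/1.64 + 9.81 × 0.2062) = 0.298 × (35.13 + (2.023)) = 0.298 × 37.15 = 11.07 N.

11.1 N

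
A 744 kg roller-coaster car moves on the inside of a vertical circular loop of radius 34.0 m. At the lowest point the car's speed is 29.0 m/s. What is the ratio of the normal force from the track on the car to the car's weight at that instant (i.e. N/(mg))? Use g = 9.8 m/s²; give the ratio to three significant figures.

At the bottom, N − mg = mv²/r, so N = m(v²/r + g) and N/(mg) = v²/(rg) + 1 = (29.0)²/(34.0 × 9.8) + 1 = 2.524 + 1 = 3.524.

3.52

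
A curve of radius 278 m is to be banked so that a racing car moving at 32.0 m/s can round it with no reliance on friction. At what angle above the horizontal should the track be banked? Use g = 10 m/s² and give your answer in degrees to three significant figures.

For a frictionless banked turn: horizontally N sinθ = mv²/r and vertically N cosθ = mg.
Dividing: tanθ = v²/(r g) = (32.0)²/(278 × 10.0) = 1024/2780 = 0.3683.
θ = arctan(0.3683) = 20.22°.

20.2°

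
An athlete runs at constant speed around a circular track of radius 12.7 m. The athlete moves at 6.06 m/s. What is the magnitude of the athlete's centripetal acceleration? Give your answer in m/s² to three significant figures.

a_c = v²/r = (6.060)²/12.7 = 36.72/12.7 = 2.892 m/s².

2.89 m/s²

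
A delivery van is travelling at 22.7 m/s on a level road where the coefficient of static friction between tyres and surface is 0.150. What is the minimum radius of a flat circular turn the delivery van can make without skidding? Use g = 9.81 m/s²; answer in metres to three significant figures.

At the limit, μ_s m g = m v²/r, so r_min = v²/(μ_s g) = (22.7)²/(0.150 × 9.81) = 515.3/1.472 = 350.2 m.

350 m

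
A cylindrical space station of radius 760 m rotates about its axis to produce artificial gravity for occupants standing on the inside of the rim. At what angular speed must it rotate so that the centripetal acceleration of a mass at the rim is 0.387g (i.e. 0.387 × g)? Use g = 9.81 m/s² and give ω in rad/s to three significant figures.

0.0707 rad/s

Centripetal acceleration a_c = ω²r. Setting ω²r = 0.387g:
ω = √(0.387g / r) = √(0.387 × 9.81 / 760) = √0.004995 = 0.07068 rad/s.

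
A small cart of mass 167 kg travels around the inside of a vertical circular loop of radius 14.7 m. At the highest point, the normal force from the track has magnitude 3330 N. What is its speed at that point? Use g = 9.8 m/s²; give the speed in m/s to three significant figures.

20.9 m/s

At the top, N + mg = mv²/r, so v = √(r(N/m + g)) = √(14.7 × (3330/167 + 9.8)) = √(14.7 × 29.74) = √437.2 = 20.91 m/s.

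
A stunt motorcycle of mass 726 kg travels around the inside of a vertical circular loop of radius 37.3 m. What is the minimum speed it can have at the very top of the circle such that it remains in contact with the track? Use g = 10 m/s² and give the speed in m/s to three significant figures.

At the top, both weight mg and N point toward the centre: N + mg = mv²/r.
At minimum speed N → 0, so mg = mv_min²/r ⇒ v_min = √(g r) = √(10.0 × 37.3) = 19.31 m/s.

19.3 m/s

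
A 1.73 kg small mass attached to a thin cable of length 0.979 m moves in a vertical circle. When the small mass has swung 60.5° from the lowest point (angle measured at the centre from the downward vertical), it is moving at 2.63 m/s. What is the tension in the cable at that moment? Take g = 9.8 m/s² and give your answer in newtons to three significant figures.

Take the radial direction toward the centre of the circle as positive. The component of the weight along the string toward the centre is −mg cos φ (φ measured from the bottom), so Newton's second law along the string gives T − mg cos φ = m v²/r.
cos 60.5° = 0.4924, so T = m(v²/r + g cos φ) = 1.73 × ((2.63)²/0.979 + 9.8 × 0.4924) = 1.73 × (7.065 + (4.826)) = 1.73 × 11.89 = 20.57 N.

20.6 N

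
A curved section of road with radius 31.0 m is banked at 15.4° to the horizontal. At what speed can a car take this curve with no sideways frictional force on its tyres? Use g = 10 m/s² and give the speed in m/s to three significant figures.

9.24 m/s

On a frictionless banked curve, N sinθ = mv²/r and N cosθ = mg, so tanθ = v²/(rg).
v = √(r g tanθ) = √(31.0 × 10.0 × tan 15.4°) = √(31.0 × 10.0 × 0.2754) = √85.39 = 9.241 m/s.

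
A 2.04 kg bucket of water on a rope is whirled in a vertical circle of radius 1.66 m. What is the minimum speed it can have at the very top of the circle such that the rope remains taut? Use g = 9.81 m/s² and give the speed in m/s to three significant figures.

At the highest point the centre is directly below, so both the weight and T act inward: T + mg = mv²/r.
At minimum speed T → 0, so mg = mv_min²/r ⇒ v_min = √(g r) = √(9.81 × 1.66) = 4.035 m/s.

4.04 m/s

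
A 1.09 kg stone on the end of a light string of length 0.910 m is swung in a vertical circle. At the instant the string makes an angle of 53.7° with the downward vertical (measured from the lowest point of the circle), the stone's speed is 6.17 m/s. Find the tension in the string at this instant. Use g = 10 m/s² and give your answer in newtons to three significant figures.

Take the radial direction toward the centre of the circle as positive. The component of the weight along the string toward the centre is −mg cos φ (φ measured from the bottom), so Newton's second law along the string gives T − mg cos φ = m v²/r.
cos 53.7° = 0.5920, so T = m(v²/r + g cos φ) = 1.09 × ((6.17)²/0.910 + 10.0 × 0.5920) = 1.09 × (41.83 + (5.920)) = 1.09 × 47.75 = 52.05 N.

52.1 N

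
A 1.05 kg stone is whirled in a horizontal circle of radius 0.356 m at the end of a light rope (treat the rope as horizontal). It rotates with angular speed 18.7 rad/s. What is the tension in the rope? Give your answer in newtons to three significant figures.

v = ωr = 18.7 × 0.356 = 6.657 m/s.
The tension is the only horizontal force, so it supplies the full centripetal force: T = m v²/r = 1.05 × (6.657)²/0.356 = 1.05 × 44.32/0.356 = 130.7 N.

131 N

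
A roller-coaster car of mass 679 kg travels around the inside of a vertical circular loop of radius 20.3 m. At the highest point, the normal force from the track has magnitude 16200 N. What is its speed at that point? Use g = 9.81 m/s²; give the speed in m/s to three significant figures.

At the top, N + mg = mv²/r, so v = √(r(N/m + g)) = √(20.3 × (16200/679 + 9.81)) = √(20.3 × 33.67) = √683.5 = 26.14 m/s.

26.1 m/s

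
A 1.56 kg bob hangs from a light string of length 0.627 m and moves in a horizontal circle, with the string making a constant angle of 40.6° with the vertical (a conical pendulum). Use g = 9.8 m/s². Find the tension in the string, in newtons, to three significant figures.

20.1 N

Vertically the bob has no acceleration, so T cosθ = mg.
T = mg/cosθ = 1.56 × 9.8 / cos 40.6° = 15.29/0.7593 = 20.14 N.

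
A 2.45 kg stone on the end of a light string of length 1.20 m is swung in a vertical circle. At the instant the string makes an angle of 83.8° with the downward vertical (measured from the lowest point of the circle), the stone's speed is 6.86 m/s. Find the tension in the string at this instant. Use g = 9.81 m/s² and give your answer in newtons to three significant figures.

Take the radial direction toward the centre of the circle as positive. The component of the weight along the string toward the centre is −mg cos φ (φ measured from the bottom), so Newton's second law along the string gives T − mg cos φ = m v²/r.
cos 83.8° = 0.1080, so T = m(v²/r + g cos φ) = 2.45 × ((6.86)²/1.20 + 9.81 × 0.1080) = 2.45 × (39.22 + (1.059)) = 2.45 × 40.28 = 98.68 N.

98.7 N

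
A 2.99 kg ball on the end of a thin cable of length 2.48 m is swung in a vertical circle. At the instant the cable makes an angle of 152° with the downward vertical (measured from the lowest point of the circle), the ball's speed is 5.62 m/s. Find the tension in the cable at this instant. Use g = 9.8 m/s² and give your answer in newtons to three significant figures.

12.2 N

Take the radial direction toward the centre of the circle as positive. The component of the weight along the string toward the centre is −mg cos φ (φ measured from the bottom), so Newton's second law along the string gives T − mg cos φ = m v²/r.
cos 152° = -0.8829, so T = m(v²/r + g cos φ) = 2.99 × ((5.62)²/2.48 + 9.8 × -0.8829) = 2.99 × (12.74 + (-8.653)) = 2.99 × 4.083 = 12.21 N.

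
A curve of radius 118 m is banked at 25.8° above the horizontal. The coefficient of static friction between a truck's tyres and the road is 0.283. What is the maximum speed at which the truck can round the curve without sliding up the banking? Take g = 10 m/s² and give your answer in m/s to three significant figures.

At the maximum speed, friction acts down the slope at its limiting value f = μN. Radially (horizontal, toward centre): N sinθ + μN cosθ = mv²/r. Vertically: N cosθ − μN sinθ = mg.
Dividing: v² = r g (sinθ + μcosθ)/(cosθ − μsinθ).
sinθ + μcosθ = 0.4352 + 0.283×0.9003 = 0.6900; cosθ − μsinθ = 0.9003 − 0.283×0.4352 = 0.7771.
v² = 118 × 10.0 × 0.6900/0.7771 = 1048 m²/s², so v = 32.37 m/s.

32.4 m/s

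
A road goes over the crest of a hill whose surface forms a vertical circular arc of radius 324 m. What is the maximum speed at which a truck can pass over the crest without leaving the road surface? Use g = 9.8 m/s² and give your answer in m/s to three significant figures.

56.3 m/s

At the crest the centre of the circle is below the truck, so the net downward (centripetal) force is mg − N = mv²/r.
The truck leaves the road when N → 0, giving v_max = √(g r) = √(9.8 × 324) = 56.35 m/s.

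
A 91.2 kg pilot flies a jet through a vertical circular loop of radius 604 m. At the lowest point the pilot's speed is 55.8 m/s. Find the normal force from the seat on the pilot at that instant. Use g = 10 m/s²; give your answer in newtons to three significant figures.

At the lowest point, N points up (toward the centre) and the weight mg points down (away from the centre), so the net inward force is N − mg = mv²/r.
N = m(v²/r + g) = 91.2 × ((55.8)²/604 + 10.0) = 91.2 × (5.155 + 10.0) = 91.2 × 15.16 = 1382 N.

1380 N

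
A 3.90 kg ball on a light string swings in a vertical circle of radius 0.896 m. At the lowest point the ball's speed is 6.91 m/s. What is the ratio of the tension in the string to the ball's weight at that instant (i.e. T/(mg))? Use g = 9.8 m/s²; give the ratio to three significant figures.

6.44

At the bottom, T − mg = mv²/r, so T = m(v²/r + g) and T/(mg) = v²/(rg) + 1 = (6.91)²/(0.896 × 9.8) + 1 = 5.438 + 1 = 6.438.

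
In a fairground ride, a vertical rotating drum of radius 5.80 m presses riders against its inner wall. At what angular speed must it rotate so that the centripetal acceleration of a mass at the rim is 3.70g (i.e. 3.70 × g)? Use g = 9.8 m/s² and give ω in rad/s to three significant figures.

2.50 rad/s

Centripetal acceleration a_c = ω²r. Setting ω²r = 3.70g:
ω = √(3.70g / r) = √(3.70 × 9.8 / 5.80) = √6.252 = 2.500 rad/s.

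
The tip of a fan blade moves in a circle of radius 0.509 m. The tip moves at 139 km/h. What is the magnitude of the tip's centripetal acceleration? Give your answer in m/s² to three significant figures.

v = 139 km/h = 139/3.6 = 38.61 m/s.
a_c = v²/r = (38.61)²/0.509 = 1491/0.509 = 2929 m/s².

2930 m/s²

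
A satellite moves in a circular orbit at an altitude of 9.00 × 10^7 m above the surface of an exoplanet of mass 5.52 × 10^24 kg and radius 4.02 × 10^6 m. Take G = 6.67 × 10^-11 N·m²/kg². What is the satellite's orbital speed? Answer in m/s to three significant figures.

Orbital radius r = R + h = 4.02 × 10^6 + 9.00 × 10^7 = 9.402 × 10^7 m.
Gravity supplies the centripetal force: G M m / r² = m v² / r, so v = √(GM/r).
v = √(6.67 × 10^-11 × 5.52 × 10^24 / 9.402 × 10^7) = √(3.916 × 10^6) = 1979 m/s.

1980 m/s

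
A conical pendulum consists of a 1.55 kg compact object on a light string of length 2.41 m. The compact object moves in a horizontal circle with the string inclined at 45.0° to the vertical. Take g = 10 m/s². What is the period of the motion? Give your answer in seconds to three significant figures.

2.59 s

r = L sinθ = 1.704 m. From T sinθ = mω²r and T cosθ = mg: tanθ = ω²r/g, so ω² = g tanθ / r = g/(L cosθ).
ω = √(g/(L cosθ)) = √(10.0/(2.41 × 0.7071)) = √5.868 = 2.422 rad/s.
Period = 2π/ω = 2.594 s.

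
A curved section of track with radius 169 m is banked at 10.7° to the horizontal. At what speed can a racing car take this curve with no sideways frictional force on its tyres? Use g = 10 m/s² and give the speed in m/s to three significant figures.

17.9 m/s

On a frictionless banked curve, N sinθ = mv²/r and N cosθ = mg, so tanθ = v²/(rg).
v = √(r g tanθ) = √(169 × 10.0 × tan 10.7°) = √(169 × 10.0 × 0.1890) = √319.3 = 17.87 m/s.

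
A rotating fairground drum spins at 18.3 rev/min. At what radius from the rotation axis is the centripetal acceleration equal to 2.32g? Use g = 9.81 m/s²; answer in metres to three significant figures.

6.20 m

ω = 18.3 rev/min × 2π/60 = 1.916 rad/s.
a_c = ω²r = 2.32g ⇒ r = 2.32 × 9.81 / (1.916)² = 22.76/3.672 = 6.197 m.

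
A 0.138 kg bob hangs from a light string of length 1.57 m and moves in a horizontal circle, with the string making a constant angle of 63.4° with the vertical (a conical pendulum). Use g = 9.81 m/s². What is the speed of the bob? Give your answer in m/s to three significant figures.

5.24 m/s

The radius of the circle is r = L sinθ = 1.57 × sin 63.4° = 1.404 m.
Horizontally T sinθ = mv²/r and vertically T cosθ = mg, so tanθ = v²/(rg).
v = √(r g tanθ) = √(1.404 × 9.81 × 1.997) = √27.50 = 5.244 m/s.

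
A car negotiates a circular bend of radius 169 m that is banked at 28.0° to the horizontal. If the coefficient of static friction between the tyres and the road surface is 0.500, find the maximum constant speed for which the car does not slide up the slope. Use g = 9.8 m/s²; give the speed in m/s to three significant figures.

At the maximum speed, friction acts down the slope at its limiting value f = μN. Radially (horizontal, toward centre): N sinθ + μN cosθ = mv²/r. Vertically: N cosθ − μN sinθ = mg.
Dividing: v² = r g (sinθ + μcosθ)/(cosθ − μsinθ).
sinθ + μcosθ = 0.4695 + 0.500×0.8829 = 0.9109; cosθ − μsinθ = 0.8829 − 0.500×0.4695 = 0.6482.
v² = 169 × 9.8 × 0.9109/0.6482 = 2327 m²/s², so v = 48.24 m/s.

48.2 m/s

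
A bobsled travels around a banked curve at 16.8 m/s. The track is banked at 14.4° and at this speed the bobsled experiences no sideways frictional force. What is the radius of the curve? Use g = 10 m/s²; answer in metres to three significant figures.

Frictionless banking: tanθ = v²/(rg), so r = v²/(g tanθ).
r = (16.8)²/(10.0 × tan 14.4°) = 282.2/(10.0 × 0.2568) = 282.2/2.568 = 109.9 m.

110 m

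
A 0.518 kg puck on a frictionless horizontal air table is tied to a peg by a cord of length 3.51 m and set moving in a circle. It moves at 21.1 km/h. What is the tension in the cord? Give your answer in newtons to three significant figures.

v = 21.1 km/h = 21.1/3.6 = 5.861 m/s.
The tension is the only horizontal force, so it supplies the full centripetal force: T = m v²/r = 0.518 × (5.861)²/3.51 = 0.518 × 34.35/3.51 = 5.070 N.

5.07 N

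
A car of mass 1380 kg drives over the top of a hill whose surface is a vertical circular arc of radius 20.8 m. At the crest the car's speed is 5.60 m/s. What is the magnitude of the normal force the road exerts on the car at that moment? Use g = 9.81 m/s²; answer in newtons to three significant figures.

At the crest the centripetal acceleration points downward (toward the centre of the arc), so mg − N = mv²/r.
N = m(g − v²/r) = 1380 × (9.81 − (5.60)²/20.8) = 1380 × (9.81 − 1.508) = 1380 × 8.302 = 11460 N.

11500 N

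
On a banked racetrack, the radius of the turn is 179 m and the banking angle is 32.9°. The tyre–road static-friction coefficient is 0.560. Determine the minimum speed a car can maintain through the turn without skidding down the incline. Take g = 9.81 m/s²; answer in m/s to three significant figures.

10.6 m/s

At the minimum speed, friction acts up the slope at its limiting value f = μN. Radially (horizontal, toward centre): N sinθ − μN cosθ = mv²/r. Vertically: N cosθ + μN sinθ = mg.
Dividing: v² = r g (sinθ − μcosθ)/(cosθ + μsinθ).
sinθ − μcosθ = 0.5432 − 0.560×0.8396 = 0.07299; cosθ + μsinθ = 0.8396 + 0.560×0.5432 = 1.144.
v² = 179 × 9.81 × 0.07299/1.144 = 112.1 m²/s², so v = 10.59 m/s.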